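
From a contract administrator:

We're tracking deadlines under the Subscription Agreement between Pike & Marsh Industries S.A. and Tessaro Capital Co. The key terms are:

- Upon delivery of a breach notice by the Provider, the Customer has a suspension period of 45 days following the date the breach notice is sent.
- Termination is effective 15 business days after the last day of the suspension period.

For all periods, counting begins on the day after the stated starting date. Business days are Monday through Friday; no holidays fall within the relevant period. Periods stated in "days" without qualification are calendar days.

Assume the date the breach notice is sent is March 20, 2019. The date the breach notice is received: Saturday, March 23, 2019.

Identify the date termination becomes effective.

May 24, 2019

Adding 45 calendar days to March 20, 2019 gives May 4, 2019, which is the last day of the suspension period.
The date termination becomes effective: counting 15 business days from Saturday, May 4, 2019 (May 6, May 7, May 8, May 9, …, May 22, May 23, May 24, skipping weekends) reaches Friday, May 24, 2019.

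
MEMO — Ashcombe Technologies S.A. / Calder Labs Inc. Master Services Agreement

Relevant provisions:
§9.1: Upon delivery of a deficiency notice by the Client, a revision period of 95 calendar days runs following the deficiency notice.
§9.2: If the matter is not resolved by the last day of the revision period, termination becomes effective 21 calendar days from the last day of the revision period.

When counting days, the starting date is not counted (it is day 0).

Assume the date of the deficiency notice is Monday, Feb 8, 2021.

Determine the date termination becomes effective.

The last day of the revision period: 95 calendar days after Feb 8, 2021 is May 14, 2021.
Adding 21 calendar days to May 14, 2021 gives Jun 4, 2021, which is the date termination becomes effective.

Jun 4, 2021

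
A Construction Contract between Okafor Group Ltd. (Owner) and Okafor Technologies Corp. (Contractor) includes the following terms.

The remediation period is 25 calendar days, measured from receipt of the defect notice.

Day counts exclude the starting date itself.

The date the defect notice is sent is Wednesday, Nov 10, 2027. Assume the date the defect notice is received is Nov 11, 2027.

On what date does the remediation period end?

Adding 25 calendar days to Nov 11, 2027 gives Dec 6, 2027, which is the last day of the remediation period.

Dec 6, 2027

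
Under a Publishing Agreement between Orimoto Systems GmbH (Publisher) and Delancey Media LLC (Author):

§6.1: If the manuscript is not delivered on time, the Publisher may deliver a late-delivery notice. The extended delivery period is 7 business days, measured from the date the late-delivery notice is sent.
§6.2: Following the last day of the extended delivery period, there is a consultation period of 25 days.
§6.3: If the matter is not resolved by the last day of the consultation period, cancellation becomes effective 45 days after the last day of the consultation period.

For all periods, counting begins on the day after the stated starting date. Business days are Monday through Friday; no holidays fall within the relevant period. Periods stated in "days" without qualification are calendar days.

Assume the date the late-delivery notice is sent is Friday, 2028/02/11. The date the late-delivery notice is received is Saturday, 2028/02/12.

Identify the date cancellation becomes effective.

The last day of the extended delivery period: counting 7 business days from Friday, 2028/02/11 (Feb 14, Feb 15, Feb 16, Feb 17, Feb 18, Feb 21, Feb 22, skipping weekends) reaches Tuesday, 2028/02/22.
The last day of the consultation period: 25 calendar days after 2028/02/22 is 2028/03/18.
The date cancellation becomes effective: 2028/03/18 + 45 days = 2028/05/02.

2028/05/02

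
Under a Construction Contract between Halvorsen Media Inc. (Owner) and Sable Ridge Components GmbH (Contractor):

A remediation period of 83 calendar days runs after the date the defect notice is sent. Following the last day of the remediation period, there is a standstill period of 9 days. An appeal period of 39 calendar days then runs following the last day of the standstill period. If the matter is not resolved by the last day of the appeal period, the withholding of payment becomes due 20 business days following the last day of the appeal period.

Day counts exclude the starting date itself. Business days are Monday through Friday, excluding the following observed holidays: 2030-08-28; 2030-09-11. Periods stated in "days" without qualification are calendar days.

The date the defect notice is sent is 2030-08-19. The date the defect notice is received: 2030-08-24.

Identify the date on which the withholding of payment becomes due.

The last day of the remediation period: 2030-08-19 + 83 days = 2030-11-10.
Adding 9 calendar days to 2030-11-10 gives 2030-11-19, which is the last day of the standstill period.
The last day of the appeal period: 39 calendar days after 2030-11-19 is 2030-12-28.
The date on which the withholding of payment becomes due: 20 business days after Saturday, 2030-12-28, skipping weekends — Dec 30, Dec 31, Jan 1, Jan 2, …, Jan 22, Jan 23, Jan 24 — lands on Friday, 2031-01-24.

2031-01-24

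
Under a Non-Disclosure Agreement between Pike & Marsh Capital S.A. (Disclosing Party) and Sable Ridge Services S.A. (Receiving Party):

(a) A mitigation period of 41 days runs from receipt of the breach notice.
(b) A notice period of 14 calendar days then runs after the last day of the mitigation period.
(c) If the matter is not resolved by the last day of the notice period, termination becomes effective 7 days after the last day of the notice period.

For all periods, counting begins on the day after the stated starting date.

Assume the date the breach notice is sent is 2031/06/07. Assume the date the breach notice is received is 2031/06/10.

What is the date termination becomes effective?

2031/08/11

Adding 41 calendar days to 2031/06/10 gives 2031/07/21, which is the last day of the mitigation period.
Adding 14 calendar days to 2031/07/21 gives 2031/08/04, which is the last day of the notice period.
Adding 7 calendar days to 2031/08/04 gives 2031/08/11, which is the date termination becomes effective.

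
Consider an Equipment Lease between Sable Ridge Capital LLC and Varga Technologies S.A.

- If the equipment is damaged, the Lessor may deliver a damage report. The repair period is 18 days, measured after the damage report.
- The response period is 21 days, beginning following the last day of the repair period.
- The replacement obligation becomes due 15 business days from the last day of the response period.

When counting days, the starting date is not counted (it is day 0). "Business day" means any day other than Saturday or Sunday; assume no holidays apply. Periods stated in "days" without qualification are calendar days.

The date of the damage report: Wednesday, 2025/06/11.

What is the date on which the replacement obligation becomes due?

2025/08/08

The last day of the repair period: 2025/06/11 + 18 days = 2025/06/29.
Adding 21 calendar days to 2025/06/29 gives 2025/07/20, which is the last day of the response period.
The date on which the replacement obligation becomes due: 15 business days after Sunday, 2025/07/20, skipping weekends — Jul 21, Jul 22, Jul 23, Jul 24, …, Aug 6, Aug 7, Aug 8 — lands on Friday, 2025/08/08.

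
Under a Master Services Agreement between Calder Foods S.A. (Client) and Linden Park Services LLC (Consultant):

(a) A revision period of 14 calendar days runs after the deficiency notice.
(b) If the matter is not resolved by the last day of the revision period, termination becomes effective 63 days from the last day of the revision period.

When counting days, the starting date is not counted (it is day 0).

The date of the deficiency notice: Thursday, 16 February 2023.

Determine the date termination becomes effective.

4 May 2023

The last day of the revision period: 16 February 2023 + 14 days = 2 March 2023.
Adding 63 calendar days to 2 March 2023 gives 4 May 2023, which is the date termination becomes effective.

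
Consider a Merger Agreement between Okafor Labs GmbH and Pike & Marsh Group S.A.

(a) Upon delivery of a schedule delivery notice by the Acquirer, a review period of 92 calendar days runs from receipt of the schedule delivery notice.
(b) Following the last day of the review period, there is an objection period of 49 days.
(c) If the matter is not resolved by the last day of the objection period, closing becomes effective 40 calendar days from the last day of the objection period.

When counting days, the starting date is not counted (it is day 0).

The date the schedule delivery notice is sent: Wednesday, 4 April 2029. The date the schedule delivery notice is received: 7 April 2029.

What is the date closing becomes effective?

The last day of the review period: 92 calendar days after 7 April 2029 is 8 July 2029.
The last day of the objection period: 8 July 2029 + 49 days = 26 August 2029.
The date closing becomes effective: 40 calendar days after 26 August 2029 is 5 October 2029.

5 October 2029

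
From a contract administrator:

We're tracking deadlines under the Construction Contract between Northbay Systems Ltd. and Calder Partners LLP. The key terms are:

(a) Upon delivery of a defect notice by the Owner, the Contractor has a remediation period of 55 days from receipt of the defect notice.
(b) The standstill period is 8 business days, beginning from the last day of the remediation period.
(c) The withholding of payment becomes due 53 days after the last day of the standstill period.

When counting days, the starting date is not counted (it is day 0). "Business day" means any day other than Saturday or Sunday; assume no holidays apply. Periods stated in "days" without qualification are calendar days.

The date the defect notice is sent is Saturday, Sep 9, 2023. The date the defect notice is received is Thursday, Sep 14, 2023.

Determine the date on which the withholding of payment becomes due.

Jan 12, 2024

The last day of the remediation period: 55 calendar days after Sep 14, 2023 is Nov 8, 2023.
The last day of the standstill period: 8 business days after Wednesday, Nov 8, 2023, skipping weekends — Nov 9, Nov 10, Nov 13, Nov 14, Nov 15, Nov 16, Nov 17, Nov 20 — lands on Monday, Nov 20, 2023.
The date on which the withholding of payment becomes due: Nov 20, 2023 + 53 days = Jan 12, 2024.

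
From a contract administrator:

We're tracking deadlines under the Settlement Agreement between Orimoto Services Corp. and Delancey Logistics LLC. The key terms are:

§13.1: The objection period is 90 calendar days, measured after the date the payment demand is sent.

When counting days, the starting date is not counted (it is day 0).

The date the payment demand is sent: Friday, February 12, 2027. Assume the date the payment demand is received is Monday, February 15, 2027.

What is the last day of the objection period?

May 13, 2027

Adding 90 calendar days to February 12, 2027 gives May 13, 2027, which is the last day of the objection period.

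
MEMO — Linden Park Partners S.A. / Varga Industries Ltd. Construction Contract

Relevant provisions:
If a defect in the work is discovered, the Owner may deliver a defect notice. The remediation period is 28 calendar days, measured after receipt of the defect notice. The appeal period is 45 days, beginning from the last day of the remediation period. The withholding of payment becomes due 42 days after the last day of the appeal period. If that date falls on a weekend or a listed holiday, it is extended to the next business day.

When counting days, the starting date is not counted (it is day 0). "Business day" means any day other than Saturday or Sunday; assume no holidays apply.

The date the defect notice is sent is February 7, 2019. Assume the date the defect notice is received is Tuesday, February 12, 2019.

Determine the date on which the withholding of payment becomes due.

June 7, 2019

The last day of the remediation period: February 12, 2019 + 28 days = March 12, 2019.
The last day of the appeal period: March 12, 2019 + 45 days = April 26, 2019.
Adding 42 calendar days to April 26, 2019 gives June 7, 2019, which is the date on which the withholding of payment becomes due. June 7, 2019 is a Friday, so no roll-forward applies.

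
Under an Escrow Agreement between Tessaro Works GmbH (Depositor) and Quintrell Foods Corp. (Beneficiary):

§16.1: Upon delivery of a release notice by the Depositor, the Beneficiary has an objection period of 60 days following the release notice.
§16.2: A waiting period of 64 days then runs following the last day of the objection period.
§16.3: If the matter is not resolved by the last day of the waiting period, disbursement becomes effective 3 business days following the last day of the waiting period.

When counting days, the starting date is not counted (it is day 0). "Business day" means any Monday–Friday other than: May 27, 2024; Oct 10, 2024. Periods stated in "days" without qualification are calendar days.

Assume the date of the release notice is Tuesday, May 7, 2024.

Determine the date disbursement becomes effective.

Sep 11, 2024

Adding 60 calendar days to May 7, 2024 gives Jul 6, 2024, which is the last day of the objection period.
The last day of the waiting period: Jul 6, 2024 + 64 days = Sep 8, 2024.
From Sunday, Sep 8, 2024, 3 business days (Sep 9, Sep 10, Sep 11, skipping weekends) brings us to Wednesday, Sep 11, 2024, which is the date disbursement becomes effective.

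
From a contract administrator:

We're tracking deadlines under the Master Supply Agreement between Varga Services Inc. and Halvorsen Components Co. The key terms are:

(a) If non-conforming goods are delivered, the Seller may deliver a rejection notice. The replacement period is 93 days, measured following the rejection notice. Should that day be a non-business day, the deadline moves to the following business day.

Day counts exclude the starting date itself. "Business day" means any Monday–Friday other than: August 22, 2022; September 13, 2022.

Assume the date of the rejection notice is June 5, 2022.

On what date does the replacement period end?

September 6, 2022

The last day of the replacement period: June 5, 2022 + 93 days = September 6, 2022. September 6, 2022 is a Tuesday and is not a listed holiday, so no roll-forward applies.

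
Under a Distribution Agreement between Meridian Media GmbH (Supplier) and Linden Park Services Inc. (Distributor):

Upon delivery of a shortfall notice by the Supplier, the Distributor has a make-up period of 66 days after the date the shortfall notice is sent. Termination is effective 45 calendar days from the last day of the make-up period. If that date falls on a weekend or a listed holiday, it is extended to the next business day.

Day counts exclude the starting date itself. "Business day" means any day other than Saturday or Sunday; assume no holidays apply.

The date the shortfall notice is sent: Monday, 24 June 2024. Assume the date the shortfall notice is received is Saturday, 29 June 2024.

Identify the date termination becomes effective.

14 October 2024

The last day of the make-up period: 66 calendar days after 24 June 2024 is 29 August 2024.
Adding 45 calendar days to 29 August 2024 gives 13 October 2024, which is the date termination becomes effective. That falls on a Sunday, so it rolls to the next business day, Monday, 14 October 2024.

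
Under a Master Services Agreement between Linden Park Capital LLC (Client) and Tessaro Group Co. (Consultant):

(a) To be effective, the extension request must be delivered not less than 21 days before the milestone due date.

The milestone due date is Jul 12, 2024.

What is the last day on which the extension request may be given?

Jul 12, 2024 minus 21 days is Jun 21, 2024.

Jun 21, 2024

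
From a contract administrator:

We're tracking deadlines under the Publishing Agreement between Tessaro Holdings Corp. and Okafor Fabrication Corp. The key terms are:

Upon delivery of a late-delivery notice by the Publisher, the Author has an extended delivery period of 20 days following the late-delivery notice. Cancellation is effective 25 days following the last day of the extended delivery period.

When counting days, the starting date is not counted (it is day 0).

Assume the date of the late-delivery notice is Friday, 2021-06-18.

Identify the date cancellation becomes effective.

The last day of the extended delivery period: 20 calendar days after 2021-06-18 is 2021-07-08.
The date cancellation becomes effective: 25 calendar days after 2021-07-08 is 2021-08-02.

2021-08-02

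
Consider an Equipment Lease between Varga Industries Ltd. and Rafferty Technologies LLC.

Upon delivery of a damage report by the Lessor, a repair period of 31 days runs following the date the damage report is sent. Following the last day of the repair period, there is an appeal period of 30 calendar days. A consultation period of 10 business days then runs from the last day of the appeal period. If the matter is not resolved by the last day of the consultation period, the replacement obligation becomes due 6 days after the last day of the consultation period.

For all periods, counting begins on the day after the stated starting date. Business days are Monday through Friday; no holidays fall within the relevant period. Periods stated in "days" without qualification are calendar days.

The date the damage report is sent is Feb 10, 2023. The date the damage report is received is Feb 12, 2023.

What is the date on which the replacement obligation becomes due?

The last day of the repair period: 31 calendar days after Feb 10, 2023 is Mar 13, 2023.
Adding 30 calendar days to Mar 13, 2023 gives Apr 12, 2023, which is the last day of the appeal period.
The last day of the consultation period: counting 10 business days from Wednesday, Apr 12, 2023 (Apr 13, Apr 14, Apr 17, Apr 18, Apr 19, Apr 20, Apr 21, Apr 24, Apr 25, Apr 26, skipping weekends) reaches Wednesday, Apr 26, 2023.
The date on which the replacement obligation becomes due: Apr 26, 2023 + 6 days = May 2, 2023.

May 2, 2023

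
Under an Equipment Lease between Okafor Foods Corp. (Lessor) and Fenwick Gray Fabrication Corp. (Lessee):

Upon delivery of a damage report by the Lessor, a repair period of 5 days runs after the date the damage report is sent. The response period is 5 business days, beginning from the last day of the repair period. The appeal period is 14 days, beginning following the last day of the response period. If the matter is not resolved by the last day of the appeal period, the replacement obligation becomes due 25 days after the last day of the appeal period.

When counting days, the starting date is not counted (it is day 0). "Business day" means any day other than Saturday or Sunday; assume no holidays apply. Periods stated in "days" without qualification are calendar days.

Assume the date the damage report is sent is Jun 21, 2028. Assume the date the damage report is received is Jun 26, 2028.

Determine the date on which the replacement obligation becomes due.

Aug 11, 2028

Adding 5 calendar days to Jun 21, 2028 gives Jun 26, 2028, which is the last day of the repair period.
The last day of the response period: counting 5 business days from Monday, Jun 26, 2028 (Jun 27, Jun 28, Jun 29, Jun 30, Jul 3, skipping weekends) reaches Monday, Jul 3, 2028.
The last day of the appeal period: 14 calendar days after Jul 3, 2028 is Jul 17, 2028.
Adding 25 calendar days to Jul 17, 2028 gives Aug 11, 2028, which is the date on which the replacement obligation becomes due.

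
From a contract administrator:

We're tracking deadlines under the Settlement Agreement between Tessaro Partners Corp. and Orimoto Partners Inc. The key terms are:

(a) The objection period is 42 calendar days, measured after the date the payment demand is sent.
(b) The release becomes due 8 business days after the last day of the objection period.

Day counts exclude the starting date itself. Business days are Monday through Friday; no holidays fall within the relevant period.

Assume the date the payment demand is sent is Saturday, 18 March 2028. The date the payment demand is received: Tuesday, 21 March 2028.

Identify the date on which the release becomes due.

The last day of the objection period: 18 March 2028 + 42 days = 29 April 2028.
From Saturday, 29 April 2028, 8 business days (May 1, May 2, May 3, May 4, May 5, May 8, May 9, May 10, skipping weekends) brings us to Wednesday, 10 May 2028, which is the date on which the release becomes due.

10 May 2028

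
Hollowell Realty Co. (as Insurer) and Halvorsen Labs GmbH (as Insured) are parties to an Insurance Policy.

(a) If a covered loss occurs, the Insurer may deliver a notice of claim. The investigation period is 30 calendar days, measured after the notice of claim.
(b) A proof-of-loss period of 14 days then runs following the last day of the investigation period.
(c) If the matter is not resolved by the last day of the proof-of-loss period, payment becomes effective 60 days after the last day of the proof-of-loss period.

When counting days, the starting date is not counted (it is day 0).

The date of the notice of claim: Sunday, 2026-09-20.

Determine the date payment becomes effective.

2027-01-02

The last day of the investigation period: 2026-09-20 + 30 days = 2026-10-20.
The last day of the proof-of-loss period: 2026-10-20 + 14 days = 2026-11-03.
Adding 60 calendar days to 2026-11-03 gives 2027-01-02, which is the date payment becomes effective.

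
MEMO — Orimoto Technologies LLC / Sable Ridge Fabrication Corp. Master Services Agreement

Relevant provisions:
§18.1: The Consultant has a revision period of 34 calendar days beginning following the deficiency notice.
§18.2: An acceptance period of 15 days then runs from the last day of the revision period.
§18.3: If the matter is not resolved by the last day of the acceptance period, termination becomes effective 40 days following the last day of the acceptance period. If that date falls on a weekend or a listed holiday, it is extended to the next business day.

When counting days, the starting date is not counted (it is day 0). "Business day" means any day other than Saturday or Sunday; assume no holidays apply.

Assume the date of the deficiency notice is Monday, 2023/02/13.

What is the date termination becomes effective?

2023/05/15

The last day of the revision period: 34 calendar days after 2023/02/13 is 2023/03/19.
The last day of the acceptance period: 2023/03/19 + 15 days = 2023/04/03.
The date termination becomes effective: 2023/04/03 + 40 days = 2023/05/13. That falls on a Saturday, so it rolls to the next business day, Monday, 2023/05/15.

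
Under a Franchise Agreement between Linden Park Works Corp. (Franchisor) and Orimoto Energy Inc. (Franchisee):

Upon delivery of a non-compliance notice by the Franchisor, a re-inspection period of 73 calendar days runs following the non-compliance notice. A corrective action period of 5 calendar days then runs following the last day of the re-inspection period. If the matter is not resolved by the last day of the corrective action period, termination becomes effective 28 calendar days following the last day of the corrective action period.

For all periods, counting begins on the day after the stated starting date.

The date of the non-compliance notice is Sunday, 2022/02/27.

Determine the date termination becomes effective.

Adding 73 calendar days to 2022/02/27 gives 2022/05/11, which is the last day of the re-inspection period.
Adding 5 calendar days to 2022/05/11 gives 2022/05/16, which is the last day of the corrective action period.
Adding 28 calendar days to 2022/05/16 gives 2022/06/13, which is the date termination becomes effective.

2022/06/13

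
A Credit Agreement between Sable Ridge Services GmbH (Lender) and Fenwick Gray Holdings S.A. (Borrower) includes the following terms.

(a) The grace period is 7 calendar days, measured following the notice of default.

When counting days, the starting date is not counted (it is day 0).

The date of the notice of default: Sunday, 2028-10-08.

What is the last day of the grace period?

The last day of the grace period: 2028-10-08 + 7 days = 2028-10-15.

2028-10-15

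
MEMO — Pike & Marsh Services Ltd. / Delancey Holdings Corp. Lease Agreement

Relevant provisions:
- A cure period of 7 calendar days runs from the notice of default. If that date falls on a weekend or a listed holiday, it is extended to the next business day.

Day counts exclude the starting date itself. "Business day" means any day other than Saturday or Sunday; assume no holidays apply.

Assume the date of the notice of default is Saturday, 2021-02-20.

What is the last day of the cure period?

2021-03-01

The last day of the cure period: 7 calendar days after 2021-02-20 is 2021-02-27. That falls on a Saturday, so it rolls to the next business day, Monday, 2021-03-01.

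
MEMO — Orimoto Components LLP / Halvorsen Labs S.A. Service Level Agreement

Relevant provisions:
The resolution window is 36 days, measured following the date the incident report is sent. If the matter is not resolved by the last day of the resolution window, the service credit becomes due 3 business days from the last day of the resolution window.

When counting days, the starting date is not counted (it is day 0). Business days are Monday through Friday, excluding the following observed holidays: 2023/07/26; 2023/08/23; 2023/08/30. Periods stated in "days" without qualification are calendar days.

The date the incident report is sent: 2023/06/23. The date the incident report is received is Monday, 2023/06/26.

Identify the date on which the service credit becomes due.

Adding 36 calendar days to 2023/06/23 gives 2023/07/29, which is the last day of the resolution window.
From Saturday, 2023/07/29, 3 business days (Jul 31, Aug 1, Aug 2, skipping weekends) brings us to Wednesday, 2023/08/02, which is the date on which the service credit becomes due.

2023/08/02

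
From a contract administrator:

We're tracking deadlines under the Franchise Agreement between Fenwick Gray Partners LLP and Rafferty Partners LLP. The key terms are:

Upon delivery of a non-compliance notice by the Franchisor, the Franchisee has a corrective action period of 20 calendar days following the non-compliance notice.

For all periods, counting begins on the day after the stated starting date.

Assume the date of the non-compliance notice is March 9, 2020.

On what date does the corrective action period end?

March 29, 2020

The last day of the corrective action period: 20 calendar days after March 9, 2020 is March 29, 2020.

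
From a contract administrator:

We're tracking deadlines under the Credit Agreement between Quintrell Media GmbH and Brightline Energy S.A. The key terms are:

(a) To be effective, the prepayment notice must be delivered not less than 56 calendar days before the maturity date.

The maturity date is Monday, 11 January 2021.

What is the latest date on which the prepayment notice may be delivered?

11 January 2021 minus 56 days is 16 November 2020.

16 November 2020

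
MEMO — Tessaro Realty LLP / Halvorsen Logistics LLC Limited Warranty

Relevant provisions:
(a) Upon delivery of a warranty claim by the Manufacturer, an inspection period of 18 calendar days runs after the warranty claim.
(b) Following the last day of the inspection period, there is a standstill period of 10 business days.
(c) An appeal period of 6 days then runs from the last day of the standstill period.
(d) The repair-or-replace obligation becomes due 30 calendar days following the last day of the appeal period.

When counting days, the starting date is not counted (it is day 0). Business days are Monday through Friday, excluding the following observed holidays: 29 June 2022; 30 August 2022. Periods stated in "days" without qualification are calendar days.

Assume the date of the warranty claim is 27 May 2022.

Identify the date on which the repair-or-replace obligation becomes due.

The last day of the inspection period: 27 May 2022 + 18 days = 14 June 2022.
The last day of the standstill period: 10 business days after Tuesday, 14 June 2022, skipping weekends — Jun 15, Jun 16, Jun 17, Jun 20, Jun 21, Jun 22, Jun 23, Jun 24, Jun 27, Jun 28 — lands on Tuesday, 28 June 2022.
The last day of the appeal period: 28 June 2022 + 6 days = 4 July 2022.
Adding 30 calendar days to 4 July 2022 gives 3 August 2022, which is the date on which the repair-or-replace obligation becomes due.

3 August 2022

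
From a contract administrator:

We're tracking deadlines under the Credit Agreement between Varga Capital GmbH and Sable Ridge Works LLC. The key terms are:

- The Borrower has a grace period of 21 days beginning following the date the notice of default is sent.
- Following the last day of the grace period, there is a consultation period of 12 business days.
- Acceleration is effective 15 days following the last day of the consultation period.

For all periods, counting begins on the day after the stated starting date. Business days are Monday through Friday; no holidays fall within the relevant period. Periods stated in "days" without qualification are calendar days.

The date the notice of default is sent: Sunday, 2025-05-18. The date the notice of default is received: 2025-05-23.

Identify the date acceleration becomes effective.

The last day of the grace period: 21 calendar days after 2025-05-18 is 2025-06-08.
From Sunday, 2025-06-08, 12 business days (Jun 9, Jun 10, Jun 11, Jun 12, …, Jun 20, Jun 23, Jun 24, skipping weekends) brings us to Tuesday, 2025-06-24, which is the last day of the consultation period.
The date acceleration becomes effective: 2025-06-24 + 15 days = 2025-07-09.

2025-07-09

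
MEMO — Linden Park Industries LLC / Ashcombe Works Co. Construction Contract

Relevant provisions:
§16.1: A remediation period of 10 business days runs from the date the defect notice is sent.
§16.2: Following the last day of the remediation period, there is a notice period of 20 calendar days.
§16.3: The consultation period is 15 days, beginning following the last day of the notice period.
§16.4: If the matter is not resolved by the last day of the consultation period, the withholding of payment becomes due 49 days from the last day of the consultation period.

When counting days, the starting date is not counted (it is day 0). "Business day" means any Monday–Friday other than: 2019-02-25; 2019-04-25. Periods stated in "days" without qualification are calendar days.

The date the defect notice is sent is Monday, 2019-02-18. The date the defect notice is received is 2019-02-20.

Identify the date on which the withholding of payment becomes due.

2019-05-28

The last day of the remediation period: counting 10 business days from Monday, 2019-02-18 (Feb 19, Feb 20, Feb 21, Feb 22, Feb 26, Feb 27, Feb 28, Mar 1, Mar 4, Mar 5, skipping weekends and the listed holiday on Feb 25) reaches Tuesday, 2019-03-05.
The last day of the notice period: 2019-03-05 + 20 days = 2019-03-25.
The last day of the consultation period: 15 calendar days after 2019-03-25 is 2019-04-09.
The date on which the withholding of payment becomes due: 2019-04-09 + 49 days = 2019-05-28.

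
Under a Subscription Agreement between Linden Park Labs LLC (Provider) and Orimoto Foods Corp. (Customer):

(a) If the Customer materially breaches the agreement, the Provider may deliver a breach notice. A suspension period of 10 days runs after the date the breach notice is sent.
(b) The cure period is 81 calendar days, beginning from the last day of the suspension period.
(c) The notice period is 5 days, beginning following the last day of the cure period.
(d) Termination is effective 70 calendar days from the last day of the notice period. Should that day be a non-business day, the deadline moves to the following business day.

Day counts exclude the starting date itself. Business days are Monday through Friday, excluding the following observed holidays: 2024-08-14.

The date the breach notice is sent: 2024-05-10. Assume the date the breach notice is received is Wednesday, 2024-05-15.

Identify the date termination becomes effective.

The last day of the suspension period: 2024-05-10 + 10 days = 2024-05-20.
The last day of the cure period: 2024-05-20 + 81 days = 2024-08-09.
Adding 5 calendar days to 2024-08-09 gives 2024-08-14, which is the last day of the notice period.
The date termination becomes effective: 70 calendar days after 2024-08-14 is 2024-10-23. 2024-10-23 is a Wednesday and is not a listed holiday, so no roll-forward applies.

2024-10-23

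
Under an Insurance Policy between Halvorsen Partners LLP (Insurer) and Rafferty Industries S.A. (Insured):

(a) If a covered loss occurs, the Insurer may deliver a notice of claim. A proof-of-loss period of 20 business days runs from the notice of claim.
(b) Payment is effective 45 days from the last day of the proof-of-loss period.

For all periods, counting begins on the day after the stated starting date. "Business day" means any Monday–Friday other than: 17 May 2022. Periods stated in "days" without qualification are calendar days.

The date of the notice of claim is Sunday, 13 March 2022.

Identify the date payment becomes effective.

The last day of the proof-of-loss period: 20 business days after Sunday, 13 March 2022, skipping weekends — Mar 14, Mar 15, Mar 16, Mar 17, …, Apr 6, Apr 7, Apr 8 — lands on Friday, 8 April 2022.
The date payment becomes effective: 8 April 2022 + 45 days = 23 May 2022.

23 May 2022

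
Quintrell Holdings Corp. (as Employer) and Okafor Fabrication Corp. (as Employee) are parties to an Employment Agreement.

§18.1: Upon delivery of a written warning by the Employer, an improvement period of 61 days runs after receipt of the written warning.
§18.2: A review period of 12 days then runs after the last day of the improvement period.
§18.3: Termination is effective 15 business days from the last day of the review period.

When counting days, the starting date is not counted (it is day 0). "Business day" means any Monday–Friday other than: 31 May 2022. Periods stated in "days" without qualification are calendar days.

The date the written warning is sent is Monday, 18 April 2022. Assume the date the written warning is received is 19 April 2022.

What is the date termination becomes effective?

Adding 61 calendar days to 19 April 2022 gives 19 June 2022, which is the last day of the improvement period.
The last day of the review period: 19 June 2022 + 12 days = 1 July 2022.
The date termination becomes effective: counting 15 business days from Friday, 1 July 2022 (Jul 4, Jul 5, Jul 6, Jul 7, …, Jul 20, Jul 21, Jul 22, skipping weekends) reaches Friday, 22 July 2022.

22 July 2022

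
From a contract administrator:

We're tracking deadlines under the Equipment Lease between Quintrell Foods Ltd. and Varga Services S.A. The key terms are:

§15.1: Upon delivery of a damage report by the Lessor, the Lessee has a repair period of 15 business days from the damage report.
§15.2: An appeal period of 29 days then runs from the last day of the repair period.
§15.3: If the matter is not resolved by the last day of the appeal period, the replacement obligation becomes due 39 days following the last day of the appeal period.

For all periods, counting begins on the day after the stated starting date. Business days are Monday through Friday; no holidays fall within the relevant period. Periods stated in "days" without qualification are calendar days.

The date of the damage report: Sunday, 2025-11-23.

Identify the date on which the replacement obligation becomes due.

From Sunday, 2025-11-23, 15 business days (Nov 24, Nov 25, Nov 26, Nov 27, …, Dec 10, Dec 11, Dec 12, skipping weekends) brings us to Friday, 2025-12-12, which is the last day of the repair period.
The last day of the appeal period: 2025-12-12 + 29 days = 2026-01-10.
The date on which the replacement obligation becomes due: 39 calendar days after 2026-01-10 is 2026-02-18.

2026-02-18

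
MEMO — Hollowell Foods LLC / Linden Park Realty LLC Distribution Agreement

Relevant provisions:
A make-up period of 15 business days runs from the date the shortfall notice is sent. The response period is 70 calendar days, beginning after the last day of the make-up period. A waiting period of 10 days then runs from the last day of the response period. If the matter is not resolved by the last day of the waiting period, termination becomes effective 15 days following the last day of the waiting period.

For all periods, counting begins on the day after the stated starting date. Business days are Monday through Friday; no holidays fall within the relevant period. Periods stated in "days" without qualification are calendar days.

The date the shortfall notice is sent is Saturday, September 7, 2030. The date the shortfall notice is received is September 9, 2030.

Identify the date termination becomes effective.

December 31, 2030

The last day of the make-up period: 15 business days after Saturday, September 7, 2030, skipping weekends — Sep 9, Sep 10, Sep 11, Sep 12, …, Sep 25, Sep 26, Sep 27 — lands on Friday, September 27, 2030.
Adding 70 calendar days to September 27, 2030 gives December 6, 2030, which is the last day of the response period.
Adding 10 calendar days to December 6, 2030 gives December 16, 2030, which is the last day of the waiting period.
Adding 15 calendar days to December 16, 2030 gives December 31, 2030, which is the date termination becomes effective.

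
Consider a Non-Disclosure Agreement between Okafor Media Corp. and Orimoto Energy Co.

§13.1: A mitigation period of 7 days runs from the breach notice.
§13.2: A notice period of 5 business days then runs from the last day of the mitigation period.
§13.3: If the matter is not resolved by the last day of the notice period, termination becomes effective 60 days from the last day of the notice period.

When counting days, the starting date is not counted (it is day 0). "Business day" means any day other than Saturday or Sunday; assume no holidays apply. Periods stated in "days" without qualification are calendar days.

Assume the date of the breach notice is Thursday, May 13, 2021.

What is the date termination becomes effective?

The last day of the mitigation period: May 13, 2021 + 7 days = May 20, 2021.
The last day of the notice period: counting 5 business days from Thursday, May 20, 2021 (May 21, May 24, May 25, May 26, May 27, skipping weekends) reaches Thursday, May 27, 2021.
The date termination becomes effective: May 27, 2021 + 60 days = Jul 26, 2021.

Jul 26, 2021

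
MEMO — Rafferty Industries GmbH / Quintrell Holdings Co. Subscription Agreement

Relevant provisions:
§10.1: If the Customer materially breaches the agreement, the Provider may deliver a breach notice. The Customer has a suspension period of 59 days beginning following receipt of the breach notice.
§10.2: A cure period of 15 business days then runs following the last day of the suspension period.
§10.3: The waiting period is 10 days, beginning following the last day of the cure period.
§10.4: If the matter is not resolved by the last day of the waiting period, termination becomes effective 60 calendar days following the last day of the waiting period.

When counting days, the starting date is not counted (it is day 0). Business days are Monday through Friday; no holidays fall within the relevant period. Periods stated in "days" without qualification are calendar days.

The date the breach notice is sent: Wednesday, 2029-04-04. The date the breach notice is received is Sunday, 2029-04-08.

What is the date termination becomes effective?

2029-09-05

Adding 59 calendar days to 2029-04-08 gives 2029-06-06, which is the last day of the suspension period.
The last day of the cure period: counting 15 business days from Wednesday, 2029-06-06 (Jun 7, Jun 8, Jun 11, Jun 12, …, Jun 25, Jun 26, Jun 27, skipping weekends) reaches Wednesday, 2029-06-27.
The last day of the waiting period: 10 calendar days after 2029-06-27 is 2029-07-07.
Adding 60 calendar days to 2029-07-07 gives 2029-09-05, which is the date termination becomes effective.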